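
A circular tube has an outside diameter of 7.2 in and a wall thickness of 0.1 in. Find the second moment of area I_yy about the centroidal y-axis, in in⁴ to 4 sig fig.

I_yy ≈ 14.06 in⁴

Break the section into simple shapes (no overlaps), measuring from the bottom-left corner of the bounding box.
Outer circle: ⌀7.2, A = 40.715 in², x = 3.6 in, Ī = 131.917 in⁴.
Bore (subtracted): ⌀7, A = 38.4845 in², x = 3.6 in, Ī = 117.859 in⁴.
By symmetry the centroid is at mid-width, x̄ = 3.6 in.
All pieces are centred on the centroidal y-axis, so I = ΣĪ (holes subtracted) = 14.0579 in⁴.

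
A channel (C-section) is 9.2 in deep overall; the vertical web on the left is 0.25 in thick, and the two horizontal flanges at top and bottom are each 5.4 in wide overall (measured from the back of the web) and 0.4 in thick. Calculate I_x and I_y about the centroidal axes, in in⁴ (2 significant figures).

I_x ≈ 96 in⁴, I_y ≈ 20 in⁴

Break the section into simple shapes (no overlaps), measuring from the bottom-left corner of the bounding box.
Web: 0.25 × 9.2, A = 2.3 in², y = 4.6 in, Ī = 16.22 in⁴.
Top flange (beyond web): 5.15 × 0.4, A = 2.06 in², y = 9 in, Ī = 0.02747 in⁴.
Bottom flange (beyond web): 5.15 × 0.4, A = 2.06 in², y = 0.2 in, Ī = 0.02747 in⁴.
By symmetry the centroid is at mid-height, ȳ = 4.6 in.
Transfer each piece to the centroidal x-axis using Ī + A·d² with d = y − 4.6:
  web: d = 0 in → contributes +16.22 in⁴
  top flange (beyond web): d = 4.4 in → contributes +39.91 in⁴
  bottom flange (beyond web): d = -4.4 in → contributes +39.91 in⁴
Total I = 96.04 in⁴.
For the y-axis: x̄ = 1.858 in.
Repeating about the centroidal y-axis gives I_y = 19.88 in⁴.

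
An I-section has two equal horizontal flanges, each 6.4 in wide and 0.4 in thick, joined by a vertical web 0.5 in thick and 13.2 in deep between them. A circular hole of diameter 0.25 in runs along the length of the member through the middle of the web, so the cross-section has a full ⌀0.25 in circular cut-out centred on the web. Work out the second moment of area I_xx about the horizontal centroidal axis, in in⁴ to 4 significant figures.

I_xx ≈ 332.6 in⁴

Break the section into simple shapes (no overlaps), measuring from the bottom-left corner of the bounding box.
Bottom flange: 6.4 × 0.4, A = 2.56 in², y = 0.2 in, Ī = 0.0341333 in⁴.
Web: 0.5 × 13.2, A = 6.6 in², y = 7 in, Ī = 95.832 in⁴.
Top flange: 6.4 × 0.4, A = 2.56 in², y = 13.8 in, Ī = 0.0341333 in⁴.
Hole (subtracted): ⌀0.25, A = 0.0490874 in², y = 7 in, Ī = 0.000191748 in⁴.
By symmetry the centroid is at mid-height, ȳ = 7 in.
Transfer each piece to the horizontal centroidal axis using Ī + A·d² with d = y − 7:
  bottom flange: d = -6.8 in → contributes +118.409 in⁴
  web: d = 0 in → contributes +95.832 in⁴
  top flange: d = 6.8 in → contributes +118.409 in⁴
  hole: d = 0 in → contributes −0.000191748 in⁴
Total I = 332.649 in⁴.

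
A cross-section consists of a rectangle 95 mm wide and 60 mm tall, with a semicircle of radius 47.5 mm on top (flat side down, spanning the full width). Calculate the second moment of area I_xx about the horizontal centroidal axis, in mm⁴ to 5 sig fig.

I_xx ≈ 7.7670 × 10⁶ mm⁴

Split into non-overlapping primitives; take the origin at the lower-left of the bounding box.
Rectangular body: 95 × 60, A = 5 700 mm², y = 30 mm, Ī = 1 710 000 mm⁴.
Semicircular cap: semicircle r = 47.5, A = 3544.109 mm², y = 80.15963 mm, Ī = 558735.8 mm⁴.
Centroid: ȳ = ΣA·y / ΣA = 49.23075 mm.
Transfer each piece to the horizontal centroidal axis using Ī + A·d² with d = y − 49.23075:
  rectangular body: d = -19.23075 mm → contributes +3 817 985 mm⁴
  semicircular cap: d = 30.92887 mm → contributes +3 949 013 mm⁴
Total I = 7 766 998 mm⁴.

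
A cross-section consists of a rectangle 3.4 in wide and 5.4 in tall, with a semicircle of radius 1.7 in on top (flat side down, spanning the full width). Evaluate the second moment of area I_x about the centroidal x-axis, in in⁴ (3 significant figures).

Split into non-overlapping primitives; take the origin at the lower-left of the bounding box.
Rectangular body: 3.4 × 5.4, A = 18.36 in², y = 2.7 in, Ī = 44.615 in⁴.
Semicircular cap: semicircle r = 1.7, A = 4.5396 in², y = 6.1215 in, Ī = 0.9167 in⁴.
Centroid: ȳ = ΣA·y / ΣA = 3.3783 in.
Transfer each piece to the centroidal x-axis using Ī + A·d² with d = y − 3.3783:
  rectangular body: d = -0.67828 in → contributes +53.061 in⁴
  semicircular cap: d = 2.7432 in → contributes +35.079 in⁴
Total I = 88.14 in⁴.

I_x ≈ 88.1 in⁴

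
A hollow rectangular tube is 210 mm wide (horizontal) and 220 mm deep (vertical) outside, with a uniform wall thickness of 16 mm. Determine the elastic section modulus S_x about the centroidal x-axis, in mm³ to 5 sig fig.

S_x ≈ 7.9798 × 10⁵ mm³

Split into non-overlapping primitives; take the origin at the lower-left of the bounding box.
Outer rectangle: 210 × 220, A = 46 200 mm², y = 110 mm, Ī = 186 340 000 mm⁴.
Inner void (subtracted): 178 × 188, A = 33 464 mm², y = 110 mm, Ī = 98 562 635 mm⁴.
By symmetry the centroid is at mid-height, ȳ = 110 mm.
All pieces are centred on the centroidal x-axis, so I = ΣĪ (holes subtracted) = 87 777 365 mm⁴.
Extreme fibre distance c = 110 mm; S = I/c = 797 976 mm³.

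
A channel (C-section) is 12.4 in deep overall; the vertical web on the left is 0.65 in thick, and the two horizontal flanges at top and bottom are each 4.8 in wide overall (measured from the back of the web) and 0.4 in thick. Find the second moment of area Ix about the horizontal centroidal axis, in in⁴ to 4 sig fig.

Split into non-overlapping primitives; take the origin at the lower-left of the bounding box.
Web: 0.65 × 12.4, A = 8.06 in², y = 6.2 in, Ī = 103.275 in⁴.
Top flange (beyond web): 4.15 × 0.4, A = 1.66 in², y = 12.2 in, Ī = 0.0221333 in⁴.
Bottom flange (beyond web): 4.15 × 0.4, A = 1.66 in², y = 0.2 in, Ī = 0.0221333 in⁴.
By symmetry the centroid is at mid-height, ȳ = 6.2 in.
Transfer each piece to the horizontal centroidal axis using Ī + A·d² with d = y − 6.2:
  web: d = 0 in → contributes +103.275 in⁴
  top flange (beyond web): d = 6 in → contributes +59.7821 in⁴
  bottom flange (beyond web): d = -6 in → contributes +59.7821 in⁴
Total I = 222.84 in⁴.

Ix ≈ 222.8 in⁴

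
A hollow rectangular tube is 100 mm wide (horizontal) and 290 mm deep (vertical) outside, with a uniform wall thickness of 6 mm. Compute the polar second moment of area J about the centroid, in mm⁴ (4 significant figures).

J ≈ 5.406 × 10⁷ mm⁴

Break the section into simple shapes (no overlaps), measuring from the bottom-left corner of the bounding box.
Outer rectangle: 100 × 290, A = 29 000 mm², y = 145 mm, Ī = 203 241 667 mm⁴.
Inner void (subtracted): 88 × 278, A = 24 464 mm², y = 145 mm, Ī = 157 556 315 mm⁴.
By symmetry the centroid is at mid-height, ȳ = 145 mm.
All pieces are centred on the centroidal x-axis, so I = ΣĪ (holes subtracted) = 45 685 352 mm⁴.
Repeating about the centroidal y-axis gives I_y = 8 379 232 mm⁴.
Polar second moment: J = I_x + I_y = 54 064 584 mm⁴.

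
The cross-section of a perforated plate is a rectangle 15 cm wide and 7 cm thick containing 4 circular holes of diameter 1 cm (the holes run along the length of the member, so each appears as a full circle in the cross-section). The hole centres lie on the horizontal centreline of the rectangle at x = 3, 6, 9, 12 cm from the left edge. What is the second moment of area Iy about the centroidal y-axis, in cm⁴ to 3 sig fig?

Break the section into simple shapes (no overlaps), measuring from the bottom-left corner of the bounding box.
Plate: 15 × 7, A = 105 cm², x = 7.5 cm, Ī = 1968.8 cm⁴.
Hole 1 (subtracted): ⌀1, A = 0.7854 cm², x = 3 cm, Ī = 0.049087 cm⁴.
Hole 2 (subtracted): ⌀1, A = 0.7854 cm², x = 6 cm, Ī = 0.049087 cm⁴.
Hole 3 (subtracted): ⌀1, A = 0.7854 cm², x = 9 cm, Ī = 0.049087 cm⁴.
Hole 4 (subtracted): ⌀1, A = 0.7854 cm², x = 12 cm, Ī = 0.049087 cm⁴.
By symmetry the centroid is at mid-width, x̄ = 7.5 cm.
Transfer each piece to the centroidal y-axis using Ī + A·d² with d = x − 7.5:
  plate: d = 0 cm → contributes +1968.8 cm⁴
  hole 1: d = -4.5 cm → contributes −15.953 cm⁴
  hole 2: d = -1.5 cm → contributes −1.8162 cm⁴
  hole 3: d = 1.5 cm → contributes −1.8162 cm⁴
  hole 4: d = 4.5 cm → contributes −15.953 cm⁴
Total I = 1933.2 cm⁴.

Iy ≈ 1930 cm⁴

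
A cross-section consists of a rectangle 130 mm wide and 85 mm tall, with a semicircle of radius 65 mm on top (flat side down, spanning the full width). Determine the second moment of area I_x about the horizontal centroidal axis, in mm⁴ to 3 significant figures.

I_x ≈ 2.90 × 10⁷ mm⁴

Split into non-overlapping primitives; take the origin at the lower-left of the bounding box.
Rectangular body: 130 × 85, A = 11 050 mm², y = 42.5 mm, Ī = 6 653 021 mm⁴.
Semicircular cap: semicircle r = 65, A = 6636.6 mm², y = 112.59 mm, Ī = 1 959 230 mm⁴.
Centroid: ȳ = ΣA·y / ΣA = 68.799 mm.
Transfer each piece to the horizontal centroidal axis using Ī + A·d² with d = y − 68.799:
  rectangular body: d = -26.299 mm → contributes +14 295 587 mm⁴
  semicircular cap: d = 43.788 mm → contributes +14 684 145 mm⁴
Total I = 28 979 732 mm⁴.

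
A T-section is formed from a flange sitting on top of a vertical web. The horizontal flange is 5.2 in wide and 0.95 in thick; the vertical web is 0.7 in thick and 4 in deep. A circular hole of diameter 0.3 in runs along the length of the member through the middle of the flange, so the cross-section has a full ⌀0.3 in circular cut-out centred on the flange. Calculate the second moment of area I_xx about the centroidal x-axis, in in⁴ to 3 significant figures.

I_xx ≈ 15.0 in⁴

Split into non-overlapping primitives; take the origin at the lower-left of the bounding box.
Flange: 5.2 × 0.95, A = 4.94 in², y = 4.475 in, Ī = 0.37153 in⁴.
Web: 0.7 × 4, A = 2.8 in², y = 2 in, Ī = 3.7333 in⁴.
Hole (subtracted): ⌀0.3, A = 0.070686 in², y = 4.475 in, Ī = 0.00039761 in⁴.
Centroid: ȳ = ΣA·y / ΣA = 3.5714 in.
Transfer each piece to the centroidal x-axis using Ī + A·d² with d = y − 3.5714:
  flange: d = 0.9036 in → contributes +4.405 in⁴
  web: d = -1.5714 in → contributes +10.647 in⁴
  hole: d = 0.9036 in → contributes −0.058112 in⁴
Total I = 14.994 in⁴.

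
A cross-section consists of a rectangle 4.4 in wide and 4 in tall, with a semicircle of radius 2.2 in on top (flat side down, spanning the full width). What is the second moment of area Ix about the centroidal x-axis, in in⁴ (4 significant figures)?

Ix ≈ 71.73 in⁴

Treat the section as a set of non-overlapping primitives; coordinates are from the bounding-box lower-left.
Rectangular body: 4.4 × 4, A = 17.6 in², y = 2 in, Ī = 23.4667 in⁴.
Semicircular cap: semicircle r = 2.2, A = 7.60265 in², y = 4.93371 in, Ī = 2.57112 in⁴.
Centroid: ȳ = ΣA·y / ΣA = 2.88499 in.
Transfer each piece to the centroidal x-axis using Ī + A·d² with d = y − 2.88499:
  rectangular body: d = -0.884985 in → contributes +37.251 in⁴
  semicircular cap: d = 2.04872 in → contributes +34.4815 in⁴
Total I = 71.7325 in⁴.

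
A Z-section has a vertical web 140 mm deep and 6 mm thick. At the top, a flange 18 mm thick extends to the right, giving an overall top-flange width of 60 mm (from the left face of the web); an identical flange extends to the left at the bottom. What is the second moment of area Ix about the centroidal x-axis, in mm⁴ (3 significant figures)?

Split into non-overlapping primitives; take the origin at the lower-left of the bounding box.
Web: 6 × 140, A = 840 mm², y = 70 mm, Ī = 1 372 000 mm⁴.
Top flange (beyond web): 54 × 18, A = 972 mm², y = 131 mm, Ī = 26 244 mm⁴.
Bottom flange (beyond web): 54 × 18, A = 972 mm², y = 9 mm, Ī = 26 244 mm⁴.
Centroid: ȳ = ΣA·y / ΣA = 70 mm.
Transfer each piece to the centroidal x-axis using Ī + A·d² with d = y − 70:
  web: d = 0 mm → contributes +1 372 000 mm⁴
  top flange (beyond web): d = 61 mm → contributes +3 643 056 mm⁴
  bottom flange (beyond web): d = -61 mm → contributes +3 643 056 mm⁴
Total I = 8 658 112 mm⁴.

Ix ≈ 8.66 × 10⁶ mm⁴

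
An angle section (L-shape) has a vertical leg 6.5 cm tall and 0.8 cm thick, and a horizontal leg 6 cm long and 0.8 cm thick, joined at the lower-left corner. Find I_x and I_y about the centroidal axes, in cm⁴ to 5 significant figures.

I_x ≈ 37.302 cm⁴, I_y ≈ 30.451 cm⁴

Split into non-overlapping primitives; take the origin at the lower-left of the bounding box.
Vertical leg: 0.8 × 6.5, A = 5.2 cm², y = 3.25 cm, Ī = 18.30833 cm⁴.
Horizontal leg (remainder): 5.2 × 0.8, A = 4.16 cm², y = 0.4 cm, Ī = 0.2218667 cm⁴.
Centroid: ȳ = ΣA·y / ΣA = 1.983333 cm.
Transfer each piece to the centroidal x-axis using Ī + A·d² with d = y − 1.983333:
  vertical leg: d = 1.266667 cm → contributes +26.65144 cm⁴
  horizontal leg (remainder): d = -1.583333 cm → contributes +10.65076 cm⁴
Total I = 37.3022 cm⁴.
For the y-axis: x̄ = 1.733333 cm.
Repeating about the centroidal y-axis gives I_y = 30.4512 cm⁴.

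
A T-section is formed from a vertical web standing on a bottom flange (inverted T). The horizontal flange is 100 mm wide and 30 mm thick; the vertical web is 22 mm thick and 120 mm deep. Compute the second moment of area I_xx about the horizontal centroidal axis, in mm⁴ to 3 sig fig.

I_xx ≈ 1.13 × 10⁷ mm⁴

Decompose the section into non-overlapping parts with the origin at the bottom-left of its bounding rectangle.
Flange: 100 × 30, A = 3 000 mm², y = 15 mm, Ī = 225 000 mm⁴.
Web: 22 × 120, A = 2 640 mm², y = 90 mm, Ī = 3 168 000 mm⁴.
Centroid: ȳ = ΣA·y / ΣA = 50.106 mm.
Transfer each piece to the horizontal centroidal axis using Ī + A·d² with d = y − 50.106:
  flange: d = -35.106 mm → contributes +3 922 374 mm⁴
  web: d = 39.894 mm → contributes +7 369 562 mm⁴
Total I = 11 291 936 mm⁴.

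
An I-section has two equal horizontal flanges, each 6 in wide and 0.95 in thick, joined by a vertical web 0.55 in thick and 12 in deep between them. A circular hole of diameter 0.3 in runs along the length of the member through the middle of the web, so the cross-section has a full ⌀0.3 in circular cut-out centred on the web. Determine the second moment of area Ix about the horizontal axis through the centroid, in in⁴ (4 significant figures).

Ix ≈ 558.0 in⁴

Treat the section as a set of non-overlapping primitives; coordinates are from the bounding-box lower-left.
Bottom flange: 6 × 0.95, A = 5.7 in², y = 0.475 in, Ī = 0.428688 in⁴.
Web: 0.55 × 12, A = 6.6 in², y = 6.95 in, Ī = 79.2 in⁴.
Top flange: 6 × 0.95, A = 5.7 in², y = 13.425 in, Ī = 0.428688 in⁴.
Hole (subtracted): ⌀0.3, A = 0.0706858 in², y = 6.95 in, Ī = 0.000397608 in⁴.
By symmetry the centroid is at mid-height, ȳ = 6.95 in.
Transfer each piece to the horizontal axis through the centroid using Ī + A·d² with d = y − 6.95:
  bottom flange: d = -6.475 in → contributes +239.405 in⁴
  web: d = 0 in → contributes +79.2 in⁴
  top flange: d = 6.475 in → contributes +239.405 in⁴
  hole: d = 0 in → contributes −0.000397608 in⁴
Total I = 558.009 in⁴.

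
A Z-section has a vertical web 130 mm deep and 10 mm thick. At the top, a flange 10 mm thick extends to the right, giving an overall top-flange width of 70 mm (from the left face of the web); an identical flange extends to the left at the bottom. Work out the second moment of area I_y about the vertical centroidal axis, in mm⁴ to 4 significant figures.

I_y ≈ 1.841 × 10⁶ mm⁴

Treat the section as a set of non-overlapping primitives; coordinates are from the bounding-box lower-left.
Web: 10 × 130, A = 1 300 mm², x = 65 mm, Ī = 10833.3 mm⁴.
Top flange (beyond web): 60 × 10, A = 600 mm², x = 100 mm, Ī = 180 000 mm⁴.
Bottom flange (beyond web): 60 × 10, A = 600 mm², x = 30 mm, Ī = 180 000 mm⁴.
Centroid: x̄ = ΣA·x / ΣA = 65 mm.
Transfer each piece to the vertical centroidal axis using Ī + A·d² with d = x − 65:
  web: d = 0 mm → contributes +10833.3 mm⁴
  top flange (beyond web): d = 35 mm → contributes +915 000 mm⁴
  bottom flange (beyond web): d = -35 mm → contributes +915 000 mm⁴
Total I = 1 840 833 mm⁴.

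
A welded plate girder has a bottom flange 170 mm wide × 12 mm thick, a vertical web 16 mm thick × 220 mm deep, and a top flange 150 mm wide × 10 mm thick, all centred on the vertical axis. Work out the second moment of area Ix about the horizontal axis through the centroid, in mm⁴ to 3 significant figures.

Treat the section as a set of non-overlapping primitives; coordinates are from the bounding-box lower-left.
Bottom plate: 170 × 12, A = 2 040 mm², y = 6 mm, Ī = 24 480 mm⁴.
Web plate: 16 × 220, A = 3 520 mm², y = 122 mm, Ī = 14 197 333 mm⁴.
Top plate: 150 × 10, A = 1 500 mm², y = 237 mm, Ī = 12 500 mm⁴.
Centroid: ȳ = ΣA·y / ΣA = 112.92 mm.
Transfer each piece to the horizontal axis through the centroid using Ī + A·d² with d = y − 112.92:
  bottom plate: d = -106.92 mm → contributes +23 343 353 mm⁴
  web plate: d = 9.085 mm → contributes +14 487 863 mm⁴
  top plate: d = 124.08 mm → contributes +23 108 126 mm⁴
Total I = 60 939 342 mm⁴.

Ix ≈ 6.09 × 10⁷ mm⁴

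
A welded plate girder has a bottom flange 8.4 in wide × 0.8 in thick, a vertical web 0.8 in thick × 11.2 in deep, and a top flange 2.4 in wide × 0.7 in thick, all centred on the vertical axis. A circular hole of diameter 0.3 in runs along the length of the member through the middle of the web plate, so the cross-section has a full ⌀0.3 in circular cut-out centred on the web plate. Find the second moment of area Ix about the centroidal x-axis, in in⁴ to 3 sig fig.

Decompose the section into non-overlapping parts with the origin at the bottom-left of its bounding rectangle.
Bottom plate: 8.4 × 0.8, A = 6.72 in², y = 0.4 in, Ī = 0.3584 in⁴.
Web plate: 0.8 × 11.2, A = 8.96 in², y = 6.4 in, Ī = 93.662 in⁴.
Top plate: 2.4 × 0.7, A = 1.68 in², y = 12.35 in, Ī = 0.0686 in⁴.
Hole (subtracted): ⌀0.3, A = 0.070686 in², y = 6.4 in, Ī = 0.00039761 in⁴.
Centroid: ȳ = ΣA·y / ΣA = 4.6461 in.
Transfer each piece to the centroidal x-axis using Ī + A·d² with d = y − 4.6461:
  bottom plate: d = -4.2461 in → contributes +121.51 in⁴
  web plate: d = 1.7539 in → contributes +121.22 in⁴
  top plate: d = 7.7039 in → contributes +99.777 in⁴
  hole: d = 1.7539 in → contributes −0.21784 in⁴
Total I = 342.3 in⁴.

Ix ≈ 342 in⁴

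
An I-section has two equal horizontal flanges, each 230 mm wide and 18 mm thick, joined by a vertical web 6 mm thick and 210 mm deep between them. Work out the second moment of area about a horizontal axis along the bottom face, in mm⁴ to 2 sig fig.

I_base ≈ 2.6 × 10⁸ mm⁴

Split into non-overlapping primitives; take the origin at the lower-left of the bounding box.
Bottom flange: 230 × 18, A = 4 140 mm², y = 9 mm, Ī = 111 780 mm⁴.
Web: 6 × 210, A = 1 260 mm², y = 123 mm, Ī = 4 630 500 mm⁴.
Top flange: 230 × 18, A = 4 140 mm², y = 237 mm, Ī = 111 780 mm⁴.
Transfer each piece to the bottom edge using Ī + A·d² with d = y − 0:
  bottom flange: d = 9 mm → contributes +447 120 mm⁴
  web: d = 123 mm → contributes +23 693 040 mm⁴
  top flange: d = 237 mm → contributes +232 651 440 mm⁴
Total I = 256 791 600 mm⁴.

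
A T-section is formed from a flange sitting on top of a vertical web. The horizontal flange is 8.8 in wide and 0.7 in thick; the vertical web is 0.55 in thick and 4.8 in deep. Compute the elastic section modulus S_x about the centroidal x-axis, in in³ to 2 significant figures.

Break the section into simple shapes (no overlaps), measuring from the bottom-left corner of the bounding box.
Flange: 8.8 × 0.7, A = 6.16 in², y = 5.15 in, Ī = 0.2515 in⁴.
Web: 0.55 × 4.8, A = 2.64 in², y = 2.4 in, Ī = 5.069 in⁴.
Centroid: ȳ = ΣA·y / ΣA = 4.325 in.
Transfer each piece to the centroidal x-axis using Ī + A·d² with d = y − 4.325:
  flange: d = 0.825 in → contributes +4.444 in⁴
  web: d = -1.925 in → contributes +14.85 in⁴
Total I = 19.3 in⁴.
Extreme fibre distance c = 4.325 in; S = I/c = 4.461 in³.

S_x ≈ 4.5 in³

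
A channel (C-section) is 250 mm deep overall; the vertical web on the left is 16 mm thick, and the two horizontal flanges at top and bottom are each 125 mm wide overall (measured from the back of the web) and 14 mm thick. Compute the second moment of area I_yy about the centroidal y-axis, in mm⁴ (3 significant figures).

I_yy ≈ 9.87 × 10⁶ mm⁴

Split into non-overlapping primitives; take the origin at the lower-left of the bounding box.
Web: 16 × 250, A = 4 000 mm², x = 8 mm, Ī = 85 333 mm⁴.
Top flange (beyond web): 109 × 14, A = 1 526 mm², x = 70.5 mm, Ī = 1 510 867 mm⁴.
Bottom flange (beyond web): 109 × 14, A = 1 526 mm², x = 70.5 mm, Ī = 1 510 867 mm⁴.
Centroid: x̄ = ΣA·x / ΣA = 35.049 mm.
Transfer each piece to the centroidal y-axis using Ī + A·d² with d = x − 35.049:
  web: d = -27.049 mm → contributes +3 011 941 mm⁴
  top flange (beyond web): d = 35.451 mm → contributes +3 428 696 mm⁴
  bottom flange (beyond web): d = 35.451 mm → contributes +3 428 696 mm⁴
Total I = 9 869 334 mm⁴.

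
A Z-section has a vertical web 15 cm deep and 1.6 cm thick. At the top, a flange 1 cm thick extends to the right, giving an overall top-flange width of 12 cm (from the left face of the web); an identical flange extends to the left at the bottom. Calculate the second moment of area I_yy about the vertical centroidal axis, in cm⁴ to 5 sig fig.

I_yy ≈ 941.40 cm⁴

Treat the section as a set of non-overlapping primitives; coordinates are from the bounding-box lower-left.
Web: 1.6 × 15, A = 24 cm², x = 11.2 cm, Ī = 5.12 cm⁴.
Top flange (beyond web): 10.4 × 1, A = 10.4 cm², x = 17.2 cm, Ī = 93.73867 cm⁴.
Bottom flange (beyond web): 10.4 × 1, A = 10.4 cm², x = 5.2 cm, Ī = 93.73867 cm⁴.
Centroid: x̄ = ΣA·x / ΣA = 11.2 cm.
Transfer each piece to the vertical centroidal axis using Ī + A·d² with d = x − 11.2:
  web: d = 0 cm → contributes +5.12 cm⁴
  top flange (beyond web): d = 6 cm → contributes +468.1387 cm⁴
  bottom flange (beyond web): d = -6 cm → contributes +468.1387 cm⁴
Total I = 941.3973 cm⁴.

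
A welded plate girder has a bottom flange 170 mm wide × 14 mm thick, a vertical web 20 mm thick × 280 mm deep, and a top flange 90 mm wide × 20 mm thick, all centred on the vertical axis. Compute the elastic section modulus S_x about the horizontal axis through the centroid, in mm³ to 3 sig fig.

S_x ≈ 7.61 × 10⁵ mm³

Decompose the section into non-overlapping parts with the origin at the bottom-left of its bounding rectangle.
Bottom plate: 170 × 14, A = 2 380 mm², y = 7 mm, Ī = 38 873 mm⁴.
Web plate: 20 × 280, A = 5 600 mm², y = 154 mm, Ī = 36 586 667 mm⁴.
Top plate: 90 × 20, A = 1 800 mm², y = 304 mm, Ī = 60 000 mm⁴.
Centroid: ȳ = ΣA·y / ΣA = 145.83 mm.
Transfer each piece to the horizontal axis through the centroid using Ī + A·d² with d = y − 145.83:
  bottom plate: d = -138.83 mm → contributes +45 913 322 mm⁴
  web plate: d = 8.1656 mm → contributes +36 960 062 mm⁴
  top plate: d = 158.17 mm → contributes +45 089 468 mm⁴
Total I = 127 962 852 mm⁴.
Extreme fibre distance c = 168.17 mm; S = I/c = 760 933 mm³.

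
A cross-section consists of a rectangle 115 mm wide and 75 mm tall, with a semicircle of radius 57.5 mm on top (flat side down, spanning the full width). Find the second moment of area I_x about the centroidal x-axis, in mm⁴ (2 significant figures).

I_x ≈ 1.8 × 10⁷ mm⁴

Split into non-overlapping primitives; take the origin at the lower-left of the bounding box.
Rectangular body: 115 × 75, A = 8 625 mm², y = 37.5 mm, Ī = 4 042 969 mm⁴.
Semicircular cap: semicircle r = 57.5, A = 5 193 mm², y = 99.4 mm, Ī = 1 199 785 mm⁴.
Centroid: ȳ = ΣA·y / ΣA = 60.77 mm.
Transfer each piece to the centroidal x-axis using Ī + A·d² with d = y − 60.77:
  rectangular body: d = -23.27 mm → contributes +8 711 560 mm⁴
  semicircular cap: d = 38.64 mm → contributes +8 953 136 mm⁴
Total I = 17 664 696 mm⁴.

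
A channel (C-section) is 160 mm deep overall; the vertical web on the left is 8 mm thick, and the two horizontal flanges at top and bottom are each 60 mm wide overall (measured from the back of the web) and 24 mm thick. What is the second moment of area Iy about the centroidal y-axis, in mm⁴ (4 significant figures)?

Iy ≈ 1.331 × 10⁶ mm⁴

Decompose the section into non-overlapping parts with the origin at the bottom-left of its bounding rectangle.
Web: 8 × 160, A = 1 280 mm², x = 4 mm, Ī = 6826.67 mm⁴.
Top flange (beyond web): 52 × 24, A = 1 248 mm², x = 34 mm, Ī = 281 216 mm⁴.
Bottom flange (beyond web): 52 × 24, A = 1 248 mm², x = 34 mm, Ī = 281 216 mm⁴.
Centroid: x̄ = ΣA·x / ΣA = 23.8305 mm.
Transfer each piece to the centroidal y-axis using Ī + A·d² with d = x − 23.8305:
  web: d = -19.8305 mm → contributes +510 185 mm⁴
  top flange (beyond web): d = 10.1695 mm → contributes +410 282 mm⁴
  bottom flange (beyond web): d = 10.1695 mm → contributes +410 282 mm⁴
Total I = 1 330 750 mm⁴.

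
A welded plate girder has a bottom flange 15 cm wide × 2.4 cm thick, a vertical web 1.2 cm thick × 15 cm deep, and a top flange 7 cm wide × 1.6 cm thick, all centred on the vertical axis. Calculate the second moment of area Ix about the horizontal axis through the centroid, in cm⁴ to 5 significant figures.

Decompose the section into non-overlapping parts with the origin at the bottom-left of its bounding rectangle.
Bottom plate: 15 × 2.4, A = 36 cm², y = 1.2 cm, Ī = 17.28 cm⁴.
Web plate: 1.2 × 15, A = 18 cm², y = 9.9 cm, Ī = 337.5 cm⁴.
Top plate: 7 × 1.6, A = 11.2 cm², y = 18.2 cm, Ī = 2.389333 cm⁴.
Centroid: ȳ = ΣA·y / ΣA = 6.522086 cm.
Transfer each piece to the horizontal axis through the centroid using Ī + A·d² with d = y − 6.522086:
  bottom plate: d = -5.322086 cm → contributes +1036.966 cm⁴
  web plate: d = 3.377914 cm → contributes +542.8855 cm⁴
  top plate: d = 11.67791 cm → contributes +1529.775 cm⁴
Total I = 3109.626 cm⁴.

Ix ≈ 3109.6 cm⁴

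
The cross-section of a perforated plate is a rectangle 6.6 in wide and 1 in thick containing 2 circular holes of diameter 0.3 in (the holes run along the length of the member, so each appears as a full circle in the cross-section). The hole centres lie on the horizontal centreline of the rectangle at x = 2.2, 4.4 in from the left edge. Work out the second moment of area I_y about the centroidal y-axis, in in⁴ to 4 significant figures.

I_y ≈ 23.79 in⁴

Break the section into simple shapes (no overlaps), measuring from the bottom-left corner of the bounding box.
Plate: 6.6 × 1, A = 6.6 in², x = 3.3 in, Ī = 23.958 in⁴.
Hole 1 (subtracted): ⌀0.3, A = 0.0706858 in², x = 2.2 in, Ī = 0.000397608 in⁴.
Hole 2 (subtracted): ⌀0.3, A = 0.0706858 in², x = 4.4 in, Ī = 0.000397608 in⁴.
By symmetry the centroid is at mid-width, x̄ = 3.3 in.
Transfer each piece to the centroidal y-axis using Ī + A·d² with d = x − 3.3:
  plate: d = 0 in → contributes +23.958 in⁴
  hole 1: d = -1.1 in → contributes −0.0859275 in⁴
  hole 2: d = 1.1 in → contributes −0.0859275 in⁴
Total I = 23.7861 in⁴.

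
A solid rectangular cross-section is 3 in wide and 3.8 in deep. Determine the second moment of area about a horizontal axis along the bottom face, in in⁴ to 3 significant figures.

The section: 3 × 3.8, A = 11.4 in², y = 1.9 in, Ī = 13.718 in⁴.
Transfer it to the base of the section using Ī + A·d² with d = y − 0:
  the section: d = 1.9 in → contributes +54.872 in⁴
Total I = 54.872 in⁴.

I_base ≈ 54.9 in⁴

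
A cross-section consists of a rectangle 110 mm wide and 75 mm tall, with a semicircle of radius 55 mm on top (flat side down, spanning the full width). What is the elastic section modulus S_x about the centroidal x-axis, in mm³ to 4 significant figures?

Decompose the section into non-overlapping parts with the origin at the bottom-left of its bounding rectangle.
Rectangular body: 110 × 75, A = 8 250 mm², y = 37.5 mm, Ī = 3 867 188 mm⁴.
Semicircular cap: semicircle r = 55, A = 4751.66 mm², y = 98.3427 mm, Ī = 1 004 345 mm⁴.
Centroid: ȳ = ΣA·y / ΣA = 59.7359 mm.
Transfer each piece to the centroidal x-axis using Ī + A·d² with d = y − 59.7359:
  rectangular body: d = -22.2359 mm → contributes +7 946 286 mm⁴
  semicircular cap: d = 38.6068 mm → contributes +8 086 622 mm⁴
Total I = 16 032 909 mm⁴.
Extreme fibre distance c = 70.2641 mm; S = I/c = 228 181 mm³.

S_x ≈ 2.282 × 10⁵ mm³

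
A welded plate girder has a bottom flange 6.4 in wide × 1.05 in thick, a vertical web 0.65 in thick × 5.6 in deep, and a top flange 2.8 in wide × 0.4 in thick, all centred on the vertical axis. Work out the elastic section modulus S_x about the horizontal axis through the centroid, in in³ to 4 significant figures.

Decompose the section into non-overlapping parts with the origin at the bottom-left of its bounding rectangle.
Bottom plate: 6.4 × 1.05, A = 6.72 in², y = 0.525 in, Ī = 0.6174 in⁴.
Web plate: 0.65 × 5.6, A = 3.64 in², y = 3.85 in, Ī = 9.51253 in⁴.
Top plate: 2.8 × 0.4, A = 1.12 in², y = 6.85 in, Ī = 0.0149333 in⁴.
Centroid: ȳ = ΣA·y / ΣA = 2.19634 in.
Transfer each piece to the horizontal axis through the centroid using Ī + A·d² with d = y − 2.19634:
  bottom plate: d = -1.67134 in → contributes +19.3889 in⁴
  web plate: d = 1.65366 in → contributes +19.4664 in⁴
  top plate: d = 4.65366 in → contributes +24.2703 in⁴
Total I = 63.1256 in⁴.
Extreme fibre distance c = 4.85366 in; S = I/c = 13.0058 in³.

S_x ≈ 13.01 in³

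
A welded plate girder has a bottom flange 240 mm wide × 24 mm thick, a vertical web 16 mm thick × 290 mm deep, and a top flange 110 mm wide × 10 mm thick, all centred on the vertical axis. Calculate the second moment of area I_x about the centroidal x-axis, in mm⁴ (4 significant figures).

Split into non-overlapping primitives; take the origin at the lower-left of the bounding box.
Bottom plate: 240 × 24, A = 5 760 mm², y = 12 mm, Ī = 276 480 mm⁴.
Web plate: 16 × 290, A = 4 640 mm², y = 169 mm, Ī = 32 518 667 mm⁴.
Top plate: 110 × 10, A = 1 100 mm², y = 319 mm, Ī = 9166.67 mm⁴.
Centroid: ȳ = ΣA·y / ΣA = 104.711 mm.
Transfer each piece to the centroidal x-axis using Ī + A·d² with d = y − 104.711:
  bottom plate: d = -92.7113 mm → contributes +49 785 903 mm⁴
  web plate: d = 64.2887 mm → contributes +51 695 956 mm⁴
  top plate: d = 214.289 mm → contributes +50 520 776 mm⁴
Total I = 152 002 635 mm⁴.

I_x ≈ 1.520 × 10⁸ mm⁴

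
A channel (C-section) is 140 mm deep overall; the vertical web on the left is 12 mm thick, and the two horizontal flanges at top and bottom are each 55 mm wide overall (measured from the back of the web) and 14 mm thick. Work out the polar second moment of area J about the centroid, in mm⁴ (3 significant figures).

J ≈ 8.28 × 10⁶ mm⁴

Split into non-overlapping primitives; take the origin at the lower-left of the bounding box.
Web: 12 × 140, A = 1 680 mm², y = 70 mm, Ī = 2 744 000 mm⁴.
Top flange (beyond web): 43 × 14, A = 602 mm², y = 133 mm, Ī = 9832.7 mm⁴.
Bottom flange (beyond web): 43 × 14, A = 602 mm², y = 7 mm, Ī = 9832.7 mm⁴.
By symmetry the centroid is at mid-height, ȳ = 70 mm.
Transfer each piece to the centroidal x-axis using Ī + A·d² with d = y − 70:
  web: d = 0 mm → contributes +2 744 000 mm⁴
  top flange (beyond web): d = 63 mm → contributes +2 399 171 mm⁴
  bottom flange (beyond web): d = -63 mm → contributes +2 399 171 mm⁴
Total I = 7 542 341 mm⁴.
For the y-axis: x̄ = 17.481 mm.
Repeating about the centroidal y-axis gives I_y = 736 079 mm⁴.
Polar second moment: J = I_x + I_y = 8 278 421 mm⁴.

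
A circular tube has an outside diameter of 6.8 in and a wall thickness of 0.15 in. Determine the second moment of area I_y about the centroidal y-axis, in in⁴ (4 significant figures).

I_y ≈ 17.33 in⁴

Decompose the section into non-overlapping parts with the origin at the bottom-left of its bounding rectangle.
Outer circle: ⌀6.8, A = 36.3168 in², x = 3.4 in, Ī = 104.956 in⁴.
Bore (subtracted): ⌀6.5, A = 33.1831 in², x = 3.4 in, Ī = 87.6241 in⁴.
By symmetry the centroid is at mid-width, x̄ = 3.4 in.
All pieces are centred on the centroidal y-axis, so I = ΣĪ (holes subtracted) = 17.3315 in⁴.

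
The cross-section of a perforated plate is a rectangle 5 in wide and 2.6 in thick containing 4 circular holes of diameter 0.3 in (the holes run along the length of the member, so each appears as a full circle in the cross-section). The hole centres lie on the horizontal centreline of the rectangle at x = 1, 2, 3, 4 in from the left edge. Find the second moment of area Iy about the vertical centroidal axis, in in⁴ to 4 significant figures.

Iy ≈ 26.73 in⁴

Decompose the section into non-overlapping parts with the origin at the bottom-left of its bounding rectangle.
Plate: 5 × 2.6, A = 13 in², x = 2.5 in, Ī = 27.0833 in⁴.
Hole 1 (subtracted): ⌀0.3, A = 0.0706858 in², x = 1 in, Ī = 0.000397608 in⁴.
Hole 2 (subtracted): ⌀0.3, A = 0.0706858 in², x = 2 in, Ī = 0.000397608 in⁴.
Hole 3 (subtracted): ⌀0.3, A = 0.0706858 in², x = 3 in, Ī = 0.000397608 in⁴.
Hole 4 (subtracted): ⌀0.3, A = 0.0706858 in², x = 4 in, Ī = 0.000397608 in⁴.
By symmetry the centroid is at mid-width, x̄ = 2.5 in.
Transfer each piece to the vertical centroidal axis using Ī + A·d² with d = x − 2.5:
  plate: d = 0 in → contributes +27.0833 in⁴
  hole 1: d = -1.5 in → contributes −0.159441 in⁴
  hole 2: d = -0.5 in → contributes −0.0180691 in⁴
  hole 3: d = 0.5 in → contributes −0.0180691 in⁴
  hole 4: d = 1.5 in → contributes −0.159441 in⁴
Total I = 26.7283 in⁴.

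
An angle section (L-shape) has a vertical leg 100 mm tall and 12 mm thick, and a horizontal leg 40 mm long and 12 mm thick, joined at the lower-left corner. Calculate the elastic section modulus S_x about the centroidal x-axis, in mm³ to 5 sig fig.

S_x ≈ 2.5362 × 10⁴ mm³

Decompose the section into non-overlapping parts with the origin at the bottom-left of its bounding rectangle.
Vertical leg: 12 × 100, A = 1 200 mm², y = 50 mm, Ī = 1 000 000 mm⁴.
Horizontal leg (remainder): 28 × 12, A = 336 mm², y = 6 mm, Ī = 4 032 mm⁴.
Centroid: ȳ = ΣA·y / ΣA = 40.375 mm.
Transfer each piece to the centroidal x-axis using Ī + A·d² with d = y − 40.375:
  vertical leg: d = 9.625 mm → contributes +1 111 169 mm⁴
  horizontal leg (remainder): d = -34.375 mm → contributes +401063.3 mm⁴
Total I = 1 512 232 mm⁴.
Extreme fibre distance c = 59.625 mm; S = I/c = 25362.38 mm³.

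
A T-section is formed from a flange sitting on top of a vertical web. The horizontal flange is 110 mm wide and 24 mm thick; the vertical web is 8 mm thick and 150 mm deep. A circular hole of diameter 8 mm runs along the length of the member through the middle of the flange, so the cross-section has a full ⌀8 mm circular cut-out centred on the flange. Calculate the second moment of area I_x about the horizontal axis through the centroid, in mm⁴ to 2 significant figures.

Treat the section as a set of non-overlapping primitives; coordinates are from the bounding-box lower-left.
Flange: 110 × 24, A = 2 640 mm², y = 162 mm, Ī = 126 720 mm⁴.
Web: 8 × 150, A = 1 200 mm², y = 75 mm, Ī = 2 250 000 mm⁴.
Hole (subtracted): ⌀8, A = 50.27 mm², y = 162 mm, Ī = 201.1 mm⁴.
Centroid: ȳ = ΣA·y / ΣA = 134.5 mm.
Transfer each piece to the horizontal axis through the centroid using Ī + A·d² with d = y − 134.5:
  flange: d = 27.55 mm → contributes +2 130 211 mm⁴
  web: d = -59.45 mm → contributes +6 491 434 mm⁴
  hole: d = 27.55 mm → contributes −38 347 mm⁴
Total I = 8 583 297 mm⁴.

I_x ≈ 8.6 × 10⁶ mm⁴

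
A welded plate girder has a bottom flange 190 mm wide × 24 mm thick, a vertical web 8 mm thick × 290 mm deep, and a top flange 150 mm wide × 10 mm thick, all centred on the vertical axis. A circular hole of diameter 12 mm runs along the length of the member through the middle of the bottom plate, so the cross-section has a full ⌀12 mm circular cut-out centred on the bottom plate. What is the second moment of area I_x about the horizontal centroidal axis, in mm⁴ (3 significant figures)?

I_x ≈ 1.33 × 10⁸ mm⁴

Split into non-overlapping primitives; take the origin at the lower-left of the bounding box.
Bottom plate: 190 × 24, A = 4 560 mm², y = 12 mm, Ī = 218 880 mm⁴.
Web plate: 8 × 290, A = 2 320 mm², y = 169 mm, Ī = 16 259 333 mm⁴.
Top plate: 150 × 10, A = 1 500 mm², y = 319 mm, Ī = 12 500 mm⁴.
Hole (subtracted): ⌀12, A = 113.1 mm², y = 12 mm, Ī = 1017.9 mm⁴.
Centroid: ȳ = ΣA·y / ΣA = 111.76 mm.
Transfer each piece to the horizontal centroidal axis using Ī + A·d² with d = y − 111.76:
  bottom plate: d = -99.764 mm → contributes +45 603 982 mm⁴
  web plate: d = 57.236 mm → contributes +23 859 537 mm⁴
  top plate: d = 207.24 mm → contributes +64 432 585 mm⁴
  hole: d = -99.764 mm → contributes −1 126 661 mm⁴
Total I = 132 769 442 mm⁴.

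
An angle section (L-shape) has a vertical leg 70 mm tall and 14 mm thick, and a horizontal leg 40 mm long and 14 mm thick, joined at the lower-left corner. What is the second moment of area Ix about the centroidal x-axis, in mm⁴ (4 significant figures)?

Ix ≈ 6.142 × 10⁵ mm⁴

Break the section into simple shapes (no overlaps), measuring from the bottom-left corner of the bounding box.
Vertical leg: 14 × 70, A = 980 mm², y = 35 mm, Ī = 400 167 mm⁴.
Horizontal leg (remainder): 26 × 14, A = 364 mm², y = 7 mm, Ī = 5945.33 mm⁴.
Centroid: ȳ = ΣA·y / ΣA = 27.4167 mm.
Transfer each piece to the centroidal x-axis using Ī + A·d² with d = y − 27.4167:
  vertical leg: d = 7.58333 mm → contributes +456 523 mm⁴
  horizontal leg (remainder): d = -20.4167 mm → contributes +157 675 mm⁴
Total I = 614 199 mm⁴.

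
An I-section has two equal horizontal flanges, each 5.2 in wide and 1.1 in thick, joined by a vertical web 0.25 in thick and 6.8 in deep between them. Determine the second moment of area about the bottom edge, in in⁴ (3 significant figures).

Split into non-overlapping primitives; take the origin at the lower-left of the bounding box.
Bottom flange: 5.2 × 1.1, A = 5.72 in², y = 0.55 in, Ī = 0.57677 in⁴.
Web: 0.25 × 6.8, A = 1.7 in², y = 4.5 in, Ī = 6.5507 in⁴.
Top flange: 5.2 × 1.1, A = 5.72 in², y = 8.45 in, Ī = 0.57677 in⁴.
Transfer each piece to a horizontal axis along the bottom face using Ī + A·d² with d = y − 0:
  bottom flange: d = 0.55 in → contributes +2.3071 in⁴
  web: d = 4.5 in → contributes +40.976 in⁴
  top flange: d = 8.45 in → contributes +409 in⁴
Total I = 452.28 in⁴.

I_base ≈ 452 in⁴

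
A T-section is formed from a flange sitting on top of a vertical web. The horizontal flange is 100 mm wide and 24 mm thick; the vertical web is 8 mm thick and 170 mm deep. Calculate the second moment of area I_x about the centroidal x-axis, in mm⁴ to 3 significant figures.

Break the section into simple shapes (no overlaps), measuring from the bottom-left corner of the bounding box.
Flange: 100 × 24, A = 2 400 mm², y = 182 mm, Ī = 115 200 mm⁴.
Web: 8 × 170, A = 1 360 mm², y = 85 mm, Ī = 3 275 333 mm⁴.
Centroid: ȳ = ΣA·y / ΣA = 146.91 mm.
Transfer each piece to the centroidal x-axis using Ī + A·d² with d = y − 146.91:
  flange: d = 35.085 mm → contributes +3 069 515 mm⁴
  web: d = -61.915 mm → contributes +8 488 831 mm⁴
Total I = 11 558 346 mm⁴.

I_x ≈ 1.16 × 10⁷ mm⁴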